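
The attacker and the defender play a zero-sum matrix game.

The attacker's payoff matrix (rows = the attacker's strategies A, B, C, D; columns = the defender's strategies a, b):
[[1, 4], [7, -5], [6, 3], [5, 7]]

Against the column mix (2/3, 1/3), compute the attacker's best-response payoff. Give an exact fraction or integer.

17/3

A: (1)·(2/3) + (4)·(1/3) = 2.
B: (7)·(2/3) + (-5)·(1/3) = 3.
C: (6)·(2/3) + (3)·(1/3) = 5.
D: (5)·(2/3) + (7)·(1/3) = 17/3.
The best pure response is D with expected payoff 17/3.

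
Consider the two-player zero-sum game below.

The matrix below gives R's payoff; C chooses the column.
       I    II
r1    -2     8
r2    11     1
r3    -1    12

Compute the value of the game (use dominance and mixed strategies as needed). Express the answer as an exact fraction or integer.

Row r1 is strictly dominated by row r3, so R never plays it.
The remaining 2×2 game on (r2, r3) × (I, II) has no saddle point. Let R play r2 with probability p; indifference gives 11p − (1−p) = p + 12(1−p), so p = 13/23.
Similarly C's optimal q on I is 11/23, and the value is 11·(11/23) + (1)·(12/23) = 133/23.

133/23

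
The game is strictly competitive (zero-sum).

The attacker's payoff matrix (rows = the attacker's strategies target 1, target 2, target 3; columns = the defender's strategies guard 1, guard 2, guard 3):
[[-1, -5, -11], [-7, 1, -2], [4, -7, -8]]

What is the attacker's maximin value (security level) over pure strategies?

-7

The worst-case payoff for each row is target 1: -11, target 2: -7, target 3: -8.
The best of these is -7.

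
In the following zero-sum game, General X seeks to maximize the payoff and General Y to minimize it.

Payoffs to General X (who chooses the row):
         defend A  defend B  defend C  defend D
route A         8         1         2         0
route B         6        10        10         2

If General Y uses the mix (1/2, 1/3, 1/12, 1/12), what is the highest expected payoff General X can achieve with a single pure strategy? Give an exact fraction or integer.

route A: (8)·(1/2) + (1)·(1/3) + (2)·(1/12) + (0)·(1/12) = 9/2.
route B: (6)·(1/2) + (10)·(1/3) + (10)·(1/12) + (2)·(1/12) = 22/3.
The best pure response is route B with expected payoff 22/3.

22/3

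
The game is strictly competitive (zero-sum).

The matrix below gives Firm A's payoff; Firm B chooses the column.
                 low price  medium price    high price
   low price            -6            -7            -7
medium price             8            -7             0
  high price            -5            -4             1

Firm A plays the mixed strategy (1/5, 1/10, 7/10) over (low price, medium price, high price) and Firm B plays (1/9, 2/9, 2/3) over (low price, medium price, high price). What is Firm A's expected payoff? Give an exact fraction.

-179/90

Against (1/9, 2/9, 2/3), each row's expected payoff is low price: -62/9; medium price: -2/3; high price: -7/9.
Taking the (1/5, 1/10, 7/10)-weighted average: (1/5)·(-62/9) + (1/10)·(-2/3) + (7/10)·(-7/9) = -179/90.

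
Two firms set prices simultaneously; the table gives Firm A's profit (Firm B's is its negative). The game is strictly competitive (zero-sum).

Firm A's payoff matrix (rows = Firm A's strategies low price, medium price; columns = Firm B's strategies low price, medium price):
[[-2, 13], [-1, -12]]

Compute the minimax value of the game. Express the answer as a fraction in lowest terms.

-37/26

Row minima are -2 and -12, so Firm A's maximin is -2; column maxima are -1 and 13, so Firm B's minimax is -1. These differ, so the equilibrium is in mixed strategies.
Let Firm A play low price with probability p. Firm B is indifferent when −2p − (1−p) = 13p − 12(1−p), giving p = 11/26.
Let Firm B play low price with probability q. Firm A is indifferent when −2q + 13(1−q) = −q − 12(1−q), giving q = 25/26.
The value is -2·(25/26) + (13)·(1/26) = -37/26.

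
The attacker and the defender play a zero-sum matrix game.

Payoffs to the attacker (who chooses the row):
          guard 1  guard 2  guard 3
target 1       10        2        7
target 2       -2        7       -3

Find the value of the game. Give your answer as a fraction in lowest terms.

Column guard 1 is strictly dominated by guard 3 for the defender (it gives the attacker more in every row).
The remaining 2×2 game on (target 1, target 2) × (guard 2, guard 3) has no saddle point. Let the attacker play target 1 with probability p; indifference gives 2p + 7(1−p) = 7p − 3(1−p), so p = 2/3.
Similarly the defender's optimal q on guard 2 is 2/3, and the value is 2·(2/3) + (7)·(1/3) = 11/3.

11/3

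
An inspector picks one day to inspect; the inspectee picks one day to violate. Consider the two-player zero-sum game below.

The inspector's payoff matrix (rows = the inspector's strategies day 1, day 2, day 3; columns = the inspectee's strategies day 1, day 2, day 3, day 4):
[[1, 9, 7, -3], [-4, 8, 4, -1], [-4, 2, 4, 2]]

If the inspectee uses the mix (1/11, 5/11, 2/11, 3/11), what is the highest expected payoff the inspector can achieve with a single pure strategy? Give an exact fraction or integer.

51/11

day 1: (1)·(1/11) + (9)·(5/11) + (7)·(2/11) + (-3)·(3/11) = 51/11.
day 2: (-4)·(1/11) + (8)·(5/11) + (4)·(2/11) + (-1)·(3/11) = 41/11.
day 3: (-4)·(1/11) + (2)·(5/11) + (4)·(2/11) + (2)·(3/11) = 20/11.
The best pure response is day 1 with expected payoff 51/11.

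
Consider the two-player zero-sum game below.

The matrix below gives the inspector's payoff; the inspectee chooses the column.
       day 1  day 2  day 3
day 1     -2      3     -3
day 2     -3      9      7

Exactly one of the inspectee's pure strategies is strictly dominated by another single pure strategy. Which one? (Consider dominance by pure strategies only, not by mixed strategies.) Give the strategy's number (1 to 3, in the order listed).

2

The inspectee prefers columns that give the inspector less. Compare day 2 with day 1: -2 < 3, -3 < 9.
So day 1 strictly dominates day 2 for the inspectee; day 2 is strictly dominated.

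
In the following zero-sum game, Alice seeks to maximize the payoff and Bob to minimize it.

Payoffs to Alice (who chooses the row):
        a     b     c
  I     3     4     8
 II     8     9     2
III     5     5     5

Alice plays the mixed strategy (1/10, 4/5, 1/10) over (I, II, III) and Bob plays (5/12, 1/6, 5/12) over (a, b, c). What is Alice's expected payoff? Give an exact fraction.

667/120

Against (5/12, 1/6, 5/12), each row's expected payoff is I: 21/4; II: 17/3; III: 5.
Taking the (1/10, 4/5, 1/10)-weighted average: (1/10)·(21/4) + (4/5)·(17/3) + (1/10)·(5) = 667/120.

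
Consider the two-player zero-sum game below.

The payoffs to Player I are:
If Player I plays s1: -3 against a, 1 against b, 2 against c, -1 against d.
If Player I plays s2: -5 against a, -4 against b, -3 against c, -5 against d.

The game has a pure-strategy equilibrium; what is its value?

-3

Row minima: -3, -5 → Player I's maximin is -3.
Column maxima: -3, 1, 2, -1 → Player II's minimax is -3.
They coincide at (s1, a), so the value is -3.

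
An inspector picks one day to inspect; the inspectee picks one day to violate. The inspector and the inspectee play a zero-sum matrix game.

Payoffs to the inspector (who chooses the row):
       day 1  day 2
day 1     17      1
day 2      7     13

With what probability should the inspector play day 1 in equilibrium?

3/11

Row minima are 1 and 7, so the inspector's maximin is 7; column maxima are 17 and 13, so the inspectee's minimax is 13. These differ, so the equilibrium is in mixed strategies.
Let the inspector play day 1 with probability p. The inspectee is indifferent when 17p + 7(1−p) = p + 13(1−p), giving p = 3/11.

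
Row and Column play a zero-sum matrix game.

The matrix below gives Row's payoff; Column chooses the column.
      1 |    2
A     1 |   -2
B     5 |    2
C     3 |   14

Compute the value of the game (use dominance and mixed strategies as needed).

Row A is strictly dominated by row B, so Row never plays it.
The remaining 2×2 game on (B, C) × (1, 2) has no saddle point. Let Row play B with probability p; indifference gives 5p + 3(1−p) = 2p + 14(1−p), so p = 11/14.
Similarly Column's optimal q on 1 is 6/7, and the value is 5·(6/7) + (2)·(1/7) = 32/7.

32/7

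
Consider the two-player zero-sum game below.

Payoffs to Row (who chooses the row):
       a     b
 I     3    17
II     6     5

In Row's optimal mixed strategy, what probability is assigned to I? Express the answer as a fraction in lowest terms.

1/15

Row minima are 3 and 5, so Row's maximin is 5; column maxima are 6 and 17, so Column's minimax is 6. These differ, so the equilibrium is in mixed strategies.
Let Row play I with probability p. Column is indifferent when 3p + 6(1−p) = 17p + 5(1−p), giving p = 1/15.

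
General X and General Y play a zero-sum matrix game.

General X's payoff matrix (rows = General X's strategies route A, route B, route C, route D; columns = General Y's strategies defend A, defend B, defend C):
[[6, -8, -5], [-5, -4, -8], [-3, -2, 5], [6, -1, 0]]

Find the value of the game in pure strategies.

-1

Row minima: -8, -8, -3, -1 → General X's maximin is -1.
Column maxima: 6, -1, 5 → General Y's minimax is -1.
They coincide at (route D, defend B), so the value is -1.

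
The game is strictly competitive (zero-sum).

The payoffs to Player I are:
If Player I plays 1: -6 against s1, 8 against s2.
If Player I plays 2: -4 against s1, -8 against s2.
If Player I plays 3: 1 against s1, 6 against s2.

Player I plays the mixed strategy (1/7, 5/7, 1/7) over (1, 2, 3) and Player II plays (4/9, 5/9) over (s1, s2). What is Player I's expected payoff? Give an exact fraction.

Against (4/9, 5/9), each row's expected payoff is 1: 16/9; 2: -56/9; 3: 34/9.
Taking the (1/7, 5/7, 1/7)-weighted average: (1/7)·(16/9) + (5/7)·(-56/9) + (1/7)·(34/9) = -230/63.

-230/63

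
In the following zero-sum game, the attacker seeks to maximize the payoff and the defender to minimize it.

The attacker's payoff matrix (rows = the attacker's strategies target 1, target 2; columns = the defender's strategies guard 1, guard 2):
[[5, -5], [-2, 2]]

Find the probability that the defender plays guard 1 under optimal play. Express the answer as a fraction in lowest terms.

1/2

Row minima are -5 and -2, so the attacker's maximin is -2; column maxima are 5 and 2, so the defender's minimax is 2. These differ, so the equilibrium is in mixed strategies.
Let the defender play guard 1 with probability q. The attacker is indifferent when 5q − 5(1−q) = −2q + 2(1−q), giving q = 1/2.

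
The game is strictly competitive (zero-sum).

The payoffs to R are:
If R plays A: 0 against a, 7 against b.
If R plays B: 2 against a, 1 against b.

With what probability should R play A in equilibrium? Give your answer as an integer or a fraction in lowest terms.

Row minima are 0 and 1, so R's maximin is 1; column maxima are 2 and 7, so C's minimax is 2. These differ, so the equilibrium is in mixed strategies.
Let R play A with probability p. C is indifferent when 2(1−p) = 7p + (1−p), giving p = 1/8.

1/8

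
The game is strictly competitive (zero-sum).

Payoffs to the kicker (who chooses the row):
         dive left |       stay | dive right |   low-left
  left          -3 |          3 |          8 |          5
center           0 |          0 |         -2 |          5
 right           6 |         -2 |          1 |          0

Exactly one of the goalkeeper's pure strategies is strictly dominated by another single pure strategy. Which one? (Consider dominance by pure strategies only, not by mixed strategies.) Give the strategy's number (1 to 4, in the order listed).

The goalkeeper prefers columns that give the kicker less. Compare low-left with stay: 3 < 5, 0 < 5, -2 < 0.
So stay strictly dominates low-left for the goalkeeper; low-left is strictly dominated.

4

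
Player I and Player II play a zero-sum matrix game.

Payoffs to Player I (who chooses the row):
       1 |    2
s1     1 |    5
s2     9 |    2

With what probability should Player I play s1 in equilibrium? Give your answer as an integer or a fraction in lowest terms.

Row minima are 1 and 2, so Player I's maximin is 2; column maxima are 9 and 5, so Player II's minimax is 5. These differ, so the equilibrium is in mixed strategies.
Let Player I play s1 with probability p. Player II is indifferent when p + 9(1−p) = 5p + 2(1−p), giving p = 7/11.

7/11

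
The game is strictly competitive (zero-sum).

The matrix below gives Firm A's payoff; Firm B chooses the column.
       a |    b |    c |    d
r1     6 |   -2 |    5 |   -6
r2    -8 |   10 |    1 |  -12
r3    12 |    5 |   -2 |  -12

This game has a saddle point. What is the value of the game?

Row minima: -6, -12, -12 → Firm A's maximin is -6.
Column maxima: 12, 10, 5, -6 → Firm B's minimax is -6.
They coincide at (r1, d), so the value is -6.

-6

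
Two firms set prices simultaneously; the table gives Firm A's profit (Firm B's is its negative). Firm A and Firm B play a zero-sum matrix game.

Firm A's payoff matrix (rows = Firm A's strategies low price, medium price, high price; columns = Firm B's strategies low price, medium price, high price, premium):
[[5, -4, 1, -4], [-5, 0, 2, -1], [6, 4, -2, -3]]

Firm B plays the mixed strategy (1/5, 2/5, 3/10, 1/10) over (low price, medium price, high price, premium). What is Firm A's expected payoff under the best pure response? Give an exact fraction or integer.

19/10

low price: (5)·(1/5) + (-4)·(2/5) + (1)·(3/10) + (-4)·(1/10) = -7/10.
medium price: (-5)·(1/5) + (0)·(2/5) + (2)·(3/10) + (-1)·(1/10) = -1/2.
high price: (6)·(1/5) + (4)·(2/5) + (-2)·(3/10) + (-3)·(1/10) = 19/10.
The best pure response is high price with expected payoff 19/10.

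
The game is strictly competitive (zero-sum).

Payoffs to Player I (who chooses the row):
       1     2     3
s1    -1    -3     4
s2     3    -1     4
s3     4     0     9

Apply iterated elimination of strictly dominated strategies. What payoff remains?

0

Column 3 is strictly dominated by 1 for Player II (-1<4, 3<4, 4<9); eliminate 3.
Column 1 is strictly dominated by 2 for Player II (-3<-1, -1<3, 0<4); eliminate 1.
Row s1 is strictly dominated by row s2 (-1>-3); eliminate s1.
Row s2 is strictly dominated by row s3 (0>-1); eliminate s2.
Only (s3, 2) remains, with payoff 0.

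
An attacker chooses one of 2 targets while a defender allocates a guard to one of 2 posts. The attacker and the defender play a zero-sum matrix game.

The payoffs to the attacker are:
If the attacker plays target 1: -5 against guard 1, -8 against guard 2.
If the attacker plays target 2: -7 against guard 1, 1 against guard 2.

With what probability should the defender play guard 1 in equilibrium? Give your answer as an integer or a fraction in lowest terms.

9/11

Row minima are -8 and -7, so the attacker's maximin is -7; column maxima are -5 and 1, so the defender's minimax is -5. These differ, so the equilibrium is in mixed strategies.
Let the defender play guard 1 with probability q. The attacker is indifferent when −5q − 8(1−q) = −7q + (1−q), giving q = 9/11.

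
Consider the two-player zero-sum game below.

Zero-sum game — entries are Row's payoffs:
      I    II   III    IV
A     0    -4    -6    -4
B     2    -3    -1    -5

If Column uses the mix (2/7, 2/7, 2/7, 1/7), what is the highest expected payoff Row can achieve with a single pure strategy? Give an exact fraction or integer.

-9/7

A: (0)·(2/7) + (-4)·(2/7) + (-6)·(2/7) + (-4)·(1/7) = -24/7.
B: (2)·(2/7) + (-3)·(2/7) + (-1)·(2/7) + (-5)·(1/7) = -9/7.
The best pure response is B with expected payoff -9/7.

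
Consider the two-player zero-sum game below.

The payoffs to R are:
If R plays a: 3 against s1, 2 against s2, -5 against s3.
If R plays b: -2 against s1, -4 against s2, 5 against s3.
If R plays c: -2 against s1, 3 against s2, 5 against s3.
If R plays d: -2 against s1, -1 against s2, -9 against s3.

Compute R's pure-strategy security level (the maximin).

-2

The worst-case payoff for each row is a: -5, b: -4, c: -2, d: -9.
The best of these is -2.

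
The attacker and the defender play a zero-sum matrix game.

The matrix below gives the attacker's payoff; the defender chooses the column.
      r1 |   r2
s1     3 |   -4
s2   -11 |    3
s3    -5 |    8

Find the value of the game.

Row s2 is strictly dominated by row s3, so the attacker never plays it.
The remaining 2×2 game on (s1, s3) × (r1, r2) has no saddle point. Let the attacker play s1 with probability p; indifference gives 3p − 5(1−p) = −4p + 8(1−p), so p = 13/20.
Similarly the defender's optimal q on r1 is 3/5, and the value is 3·(3/5) + (-4)·(2/5) = 1/5.

1/5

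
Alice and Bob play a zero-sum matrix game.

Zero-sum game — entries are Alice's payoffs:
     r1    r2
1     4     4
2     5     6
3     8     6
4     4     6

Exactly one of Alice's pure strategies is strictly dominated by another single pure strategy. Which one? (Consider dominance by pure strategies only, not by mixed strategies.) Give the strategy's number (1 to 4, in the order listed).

1

Compare 1 with 2: 5 > 4, 6 > 4.
So 2 strictly dominates 1 for Alice; 1 is strictly dominated.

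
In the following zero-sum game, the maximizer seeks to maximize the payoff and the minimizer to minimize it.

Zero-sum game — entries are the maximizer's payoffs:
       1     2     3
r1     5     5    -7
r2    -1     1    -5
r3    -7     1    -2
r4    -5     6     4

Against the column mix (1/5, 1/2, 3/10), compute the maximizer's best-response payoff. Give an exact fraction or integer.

16/5

r1: (5)·(1/5) + (5)·(1/2) + (-7)·(3/10) = 7/5.
r2: (-1)·(1/5) + (1)·(1/2) + (-5)·(3/10) = -6/5.
r3: (-7)·(1/5) + (1)·(1/2) + (-2)·(3/10) = -3/2.
r4: (-5)·(1/5) + (6)·(1/2) + (4)·(3/10) = 16/5.
The best pure response is r4 with expected payoff 16/5.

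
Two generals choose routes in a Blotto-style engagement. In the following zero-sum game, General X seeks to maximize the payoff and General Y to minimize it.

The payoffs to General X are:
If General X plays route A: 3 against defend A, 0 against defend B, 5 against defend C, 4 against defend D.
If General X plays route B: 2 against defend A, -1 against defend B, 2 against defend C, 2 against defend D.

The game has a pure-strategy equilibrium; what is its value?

Row minima: 0, -1 → General X's maximin is 0.
Column maxima: 3, 0, 5, 4 → General Y's minimax is 0.
They coincide at (route A, defend B), so the value is 0.

0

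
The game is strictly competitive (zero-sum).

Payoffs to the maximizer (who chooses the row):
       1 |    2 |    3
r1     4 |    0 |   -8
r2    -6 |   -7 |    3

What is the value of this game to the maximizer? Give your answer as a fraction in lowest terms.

Column 1 is strictly dominated by 2 for the minimizer (it gives the maximizer more in every row).
The remaining 2×2 game on (r1, r2) × (2, 3) has no saddle point. Let the maximizer play r1 with probability p; indifference gives −7(1−p) = −8p + 3(1−p), so p = 5/9.
Similarly the minimizer's optimal q on 2 is 11/18, and the value is 0·(11/18) + (-8)·(7/18) = -28/9.

-28/9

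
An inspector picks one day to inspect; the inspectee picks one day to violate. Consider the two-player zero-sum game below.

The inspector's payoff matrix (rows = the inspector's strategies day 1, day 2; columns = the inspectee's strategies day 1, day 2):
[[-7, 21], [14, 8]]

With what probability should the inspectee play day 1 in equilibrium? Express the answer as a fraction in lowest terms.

Row minima are -7 and 8, so the inspector's maximin is 8; column maxima are 14 and 21, so the inspectee's minimax is 14. These differ, so the equilibrium is in mixed strategies.
Let the inspectee play day 1 with probability q. The inspector is indifferent when −7q + 21(1−q) = 14q + 8(1−q), giving q = 13/34.

13/34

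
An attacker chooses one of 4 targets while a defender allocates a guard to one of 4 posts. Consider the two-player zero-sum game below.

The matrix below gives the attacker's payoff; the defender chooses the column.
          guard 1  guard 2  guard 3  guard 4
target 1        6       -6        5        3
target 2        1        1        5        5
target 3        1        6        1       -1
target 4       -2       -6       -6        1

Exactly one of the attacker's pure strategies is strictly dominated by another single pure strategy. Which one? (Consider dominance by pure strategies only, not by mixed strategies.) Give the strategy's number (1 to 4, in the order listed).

Compare target 4 with target 2: 1 > -2, 1 > -6, 5 > -6, 5 > 1.
So target 2 strictly dominates target 4 for the attacker; target 4 is strictly dominated.

4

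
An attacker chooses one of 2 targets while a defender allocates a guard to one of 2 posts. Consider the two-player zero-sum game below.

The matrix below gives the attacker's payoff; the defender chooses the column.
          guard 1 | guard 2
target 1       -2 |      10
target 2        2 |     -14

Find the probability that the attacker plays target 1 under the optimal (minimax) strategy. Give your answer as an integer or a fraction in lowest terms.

Row minima are -2 and -14, so the attacker's maximin is -2; column maxima are 2 and 10, so the defender's minimax is 2. These differ, so the equilibrium is in mixed strategies.
Let the attacker play target 1 with probability p. The defender is indifferent when −2p + 2(1−p) = 10p − 14(1−p), giving p = 4/7.

4/7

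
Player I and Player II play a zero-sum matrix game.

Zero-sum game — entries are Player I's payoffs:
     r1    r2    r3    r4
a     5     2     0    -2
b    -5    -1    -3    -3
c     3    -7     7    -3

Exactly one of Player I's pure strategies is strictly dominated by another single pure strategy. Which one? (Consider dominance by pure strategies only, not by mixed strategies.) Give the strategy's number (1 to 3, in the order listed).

Compare b with a: 5 > -5, 2 > -1, 0 > -3, -2 > -3.
So a strictly dominates b for Player I; b is strictly dominated.

2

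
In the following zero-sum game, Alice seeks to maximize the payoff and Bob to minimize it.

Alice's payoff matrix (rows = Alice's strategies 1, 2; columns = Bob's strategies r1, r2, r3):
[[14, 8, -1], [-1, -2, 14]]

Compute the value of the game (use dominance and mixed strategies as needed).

Column r1 is strictly dominated by r2 for Bob (it gives Alice more in every row).
The remaining 2×2 game on (1, 2) × (r2, r3) has no saddle point. Let Alice play 1 with probability p; indifference gives 8p − 2(1−p) = −p + 14(1−p), so p = 16/25.
Similarly Bob's optimal q on r2 is 3/5, and the value is 8·(3/5) + (-1)·(2/5) = 22/5.

22/5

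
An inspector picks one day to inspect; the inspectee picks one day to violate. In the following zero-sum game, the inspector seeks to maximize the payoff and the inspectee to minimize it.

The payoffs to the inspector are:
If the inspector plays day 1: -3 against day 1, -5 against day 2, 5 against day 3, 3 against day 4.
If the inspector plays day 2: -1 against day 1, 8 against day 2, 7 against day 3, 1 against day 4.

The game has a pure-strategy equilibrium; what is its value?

-1

Row minima: -5, -1 → the inspector's maximin is -1.
Column maxima: -1, 8, 7, 3 → the inspectee's minimax is -1.
They coincide at (day 2, day 1), so the value is -1.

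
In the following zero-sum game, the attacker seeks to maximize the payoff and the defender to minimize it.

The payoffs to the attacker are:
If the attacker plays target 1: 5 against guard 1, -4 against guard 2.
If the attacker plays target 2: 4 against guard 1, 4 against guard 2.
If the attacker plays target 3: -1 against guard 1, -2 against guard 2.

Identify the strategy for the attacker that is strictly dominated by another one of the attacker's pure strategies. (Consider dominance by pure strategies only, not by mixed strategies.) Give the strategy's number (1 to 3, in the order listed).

Compare target 3 with target 2: 4 > -1, 4 > -2.
So target 2 strictly dominates target 3 for the attacker; target 3 is strictly dominated.

3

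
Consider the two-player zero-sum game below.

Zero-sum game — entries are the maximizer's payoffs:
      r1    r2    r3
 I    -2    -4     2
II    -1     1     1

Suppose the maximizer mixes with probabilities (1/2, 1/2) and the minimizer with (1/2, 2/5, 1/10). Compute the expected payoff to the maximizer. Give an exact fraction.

Against (1/2, 2/5, 1/10), each row's expected payoff is I: -12/5; II: 0.
Taking the (1/2, 1/2)-weighted average: (1/2)·(-12/5) + (1/2)·(0) = -6/5.

-6/5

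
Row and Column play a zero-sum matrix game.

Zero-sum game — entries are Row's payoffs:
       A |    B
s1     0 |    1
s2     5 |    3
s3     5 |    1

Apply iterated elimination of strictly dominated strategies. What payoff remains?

3

Row s1 is strictly dominated by row s2 (5>0, 3>1); eliminate s1.
Column A is strictly dominated by B for Column (3<5, 1<5); eliminate A.
Row s3 is strictly dominated by row s2 (3>1); eliminate s3.
Only (s2, B) remains, with payoff 3.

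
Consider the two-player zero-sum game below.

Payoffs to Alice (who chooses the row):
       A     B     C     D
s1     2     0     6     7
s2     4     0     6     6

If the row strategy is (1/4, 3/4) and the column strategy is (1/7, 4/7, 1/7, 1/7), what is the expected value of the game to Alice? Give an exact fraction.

9/4

Against (1/7, 4/7, 1/7, 1/7), each row's expected payoff is s1: 15/7; s2: 16/7.
Taking the (1/4, 3/4)-weighted average: (1/4)·(15/7) + (3/4)·(16/7) = 9/4.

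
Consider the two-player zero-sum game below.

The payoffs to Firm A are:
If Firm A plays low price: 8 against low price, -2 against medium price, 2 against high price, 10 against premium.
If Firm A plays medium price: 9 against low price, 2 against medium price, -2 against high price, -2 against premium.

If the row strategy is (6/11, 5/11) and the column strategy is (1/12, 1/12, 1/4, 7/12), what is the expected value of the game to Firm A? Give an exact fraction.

149/44

Against (1/12, 1/12, 1/4, 7/12), each row's expected payoff is low price: 41/6; medium price: -3/4.
Taking the (6/11, 5/11)-weighted average: (6/11)·(41/6) + (5/11)·(-3/4) = 149/44.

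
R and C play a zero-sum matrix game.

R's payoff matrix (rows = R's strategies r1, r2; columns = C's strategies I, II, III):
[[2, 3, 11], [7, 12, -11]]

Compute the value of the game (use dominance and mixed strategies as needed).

Column II is strictly dominated by I for C (it gives R more in every row).
The remaining 2×2 game on (r1, r2) × (I, III) has no saddle point. Let R play r1 with probability p; indifference gives 2p + 7(1−p) = 11p − 11(1−p), so p = 2/3.
Similarly C's optimal q on I is 22/27, and the value is 2·(22/27) + (11)·(5/27) = 11/3.

11/3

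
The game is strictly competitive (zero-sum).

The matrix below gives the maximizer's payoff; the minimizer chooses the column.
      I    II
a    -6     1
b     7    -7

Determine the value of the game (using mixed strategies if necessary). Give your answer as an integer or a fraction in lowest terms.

Row minima are -6 and -7, so the maximizer's maximin is -6; column maxima are 7 and 1, so the minimizer's minimax is 1. These differ, so the equilibrium is in mixed strategies.
Let the maximizer play a with probability p. The minimizer is indifferent when −6p + 7(1−p) = p − 7(1−p), giving p = 2/3.
Let the minimizer play I with probability q. The maximizer is indifferent when −6q + (1−q) = 7q − 7(1−q), giving q = 8/21.
The value is -6·(8/21) + (1)·(13/21) = -5/3.

-5/3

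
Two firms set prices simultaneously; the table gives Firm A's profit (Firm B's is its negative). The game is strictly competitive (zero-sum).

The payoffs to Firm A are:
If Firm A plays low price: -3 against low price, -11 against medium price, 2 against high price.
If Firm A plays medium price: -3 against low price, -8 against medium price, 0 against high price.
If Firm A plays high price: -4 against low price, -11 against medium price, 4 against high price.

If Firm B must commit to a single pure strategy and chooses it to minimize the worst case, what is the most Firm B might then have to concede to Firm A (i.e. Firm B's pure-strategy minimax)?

-8

The worst case (largest entry) in each column is low price: -3, medium price: -8, high price: 4.
The best (smallest) of these is -8.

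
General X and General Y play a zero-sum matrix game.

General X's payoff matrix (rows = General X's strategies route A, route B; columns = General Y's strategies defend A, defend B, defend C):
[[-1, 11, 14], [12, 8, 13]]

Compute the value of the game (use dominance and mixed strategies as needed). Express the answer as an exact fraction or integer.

35/4

Column defend C is strictly dominated by defend B for General Y (it gives General X more in every row).
The remaining 2×2 game on (route A, route B) × (defend A, defend B) has no saddle point. Let General X play route A with probability p; indifference gives −p + 12(1−p) = 11p + 8(1−p), so p = 1/4.
Similarly General Y's optimal q on defend A is 3/16, and the value is -1·(3/16) + (11)·(13/16) = 35/4.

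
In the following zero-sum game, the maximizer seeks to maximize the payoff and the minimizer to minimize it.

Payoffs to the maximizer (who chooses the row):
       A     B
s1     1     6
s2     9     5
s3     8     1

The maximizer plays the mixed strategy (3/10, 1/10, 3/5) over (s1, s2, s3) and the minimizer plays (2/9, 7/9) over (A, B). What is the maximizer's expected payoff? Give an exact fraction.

Against (2/9, 7/9), each row's expected payoff is s1: 44/9; s2: 53/9; s3: 23/9.
Taking the (3/10, 1/10, 3/5)-weighted average: (3/10)·(44/9) + (1/10)·(53/9) + (3/5)·(23/9) = 323/90.

323/90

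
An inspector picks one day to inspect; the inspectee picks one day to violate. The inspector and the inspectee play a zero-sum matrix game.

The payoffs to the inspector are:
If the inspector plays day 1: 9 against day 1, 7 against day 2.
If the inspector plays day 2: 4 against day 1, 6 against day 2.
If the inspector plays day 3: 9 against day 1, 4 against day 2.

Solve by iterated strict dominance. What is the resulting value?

7

Row day 2 is strictly dominated by row day 1 (9>4, 7>6); eliminate day 2.
Column day 1 is strictly dominated by day 2 for the inspectee (7<9, 4<9); eliminate day 1.
Row day 3 is strictly dominated by row day 1 (7>4); eliminate day 3.
Only (day 1, day 2) remains, with payoff 7.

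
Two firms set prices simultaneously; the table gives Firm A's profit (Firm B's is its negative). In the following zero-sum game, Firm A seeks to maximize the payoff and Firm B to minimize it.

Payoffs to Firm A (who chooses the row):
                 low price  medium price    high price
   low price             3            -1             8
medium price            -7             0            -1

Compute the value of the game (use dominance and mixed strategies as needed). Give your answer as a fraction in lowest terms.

Column high price is strictly dominated by low price for Firm B (it gives Firm A more in every row).
The remaining 2×2 game on (low price, medium price) × (low price, medium price) has no saddle point. Let Firm A play low price with probability p; indifference gives 3p − 7(1−p) = −p, so p = 7/11.
Similarly Firm B's optimal q on low price is 1/11, and the value is 3·(1/11) + (-1)·(10/11) = -7/11.

-7/11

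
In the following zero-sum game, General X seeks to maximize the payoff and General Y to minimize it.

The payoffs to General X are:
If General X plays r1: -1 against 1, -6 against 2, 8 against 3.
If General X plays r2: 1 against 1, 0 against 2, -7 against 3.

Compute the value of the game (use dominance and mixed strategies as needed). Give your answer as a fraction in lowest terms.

-2

Column 1 is strictly dominated by 2 for General Y (it gives General X more in every row).
The remaining 2×2 game on (r1, r2) × (2, 3) has no saddle point. Let General X play r1 with probability p; indifference gives −6p = 8p − 7(1−p), so p = 1/3.
Similarly General Y's optimal q on 2 is 5/7, and the value is -6·(5/7) + (8)·(2/7) = -2.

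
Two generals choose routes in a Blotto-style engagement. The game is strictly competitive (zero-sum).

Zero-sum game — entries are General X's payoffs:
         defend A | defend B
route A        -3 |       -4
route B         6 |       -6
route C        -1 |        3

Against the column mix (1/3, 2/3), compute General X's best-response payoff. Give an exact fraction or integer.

5/3

route A: (-3)·(1/3) + (-4)·(2/3) = -11/3.
route B: (6)·(1/3) + (-6)·(2/3) = -2.
route C: (-1)·(1/3) + (3)·(2/3) = 5/3.
The best pure response is route C with expected payoff 5/3.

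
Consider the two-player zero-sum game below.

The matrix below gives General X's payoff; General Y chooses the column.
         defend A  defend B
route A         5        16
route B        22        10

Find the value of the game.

Row minima are 5 and 10, so General X's maximin is 10; column maxima are 22 and 16, so General Y's minimax is 16. These differ, so the equilibrium is in mixed strategies.
Let General X play route A with probability p. General Y is indifferent when 5p + 22(1−p) = 16p + 10(1−p), giving p = 12/23.
Let General Y play defend A with probability q. General X is indifferent when 5q + 16(1−q) = 22q + 10(1−q), giving q = 6/23.
The value is 5·(6/23) + (16)·(17/23) = 302/23.

302/23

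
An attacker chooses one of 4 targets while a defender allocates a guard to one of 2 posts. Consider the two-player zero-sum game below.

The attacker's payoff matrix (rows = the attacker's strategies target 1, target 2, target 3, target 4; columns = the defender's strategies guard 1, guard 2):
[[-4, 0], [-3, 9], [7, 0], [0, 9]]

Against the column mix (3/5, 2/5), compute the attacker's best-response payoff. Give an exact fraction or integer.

target 1: (-4)·(3/5) + (0)·(2/5) = -12/5.
target 2: (-3)·(3/5) + (9)·(2/5) = 9/5.
target 3: (7)·(3/5) + (0)·(2/5) = 21/5.
target 4: (0)·(3/5) + (9)·(2/5) = 18/5.
The best pure response is target 3 with expected payoff 21/5.

21/5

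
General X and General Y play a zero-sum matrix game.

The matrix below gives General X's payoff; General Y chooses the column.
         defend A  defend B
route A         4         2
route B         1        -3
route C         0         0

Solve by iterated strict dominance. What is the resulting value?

Row route C is strictly dominated by row route A (4>0, 2>0); eliminate route C.
Column defend A is strictly dominated by defend B for General Y (2<4, -3<1); eliminate defend A.
Row route B is strictly dominated by row route A (2>-3); eliminate route B.
Only (route A, defend B) remains, with payoff 2.

2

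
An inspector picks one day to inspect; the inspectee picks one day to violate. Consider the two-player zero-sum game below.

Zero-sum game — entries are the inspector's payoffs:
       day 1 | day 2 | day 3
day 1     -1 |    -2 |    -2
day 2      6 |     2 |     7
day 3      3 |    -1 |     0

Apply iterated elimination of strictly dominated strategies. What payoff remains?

2

Column day 1 is strictly dominated by day 2 for the inspectee (-2<-1, 2<6, -1<3); eliminate day 1.
Row day 1 is strictly dominated by row day 2 (2>-2, 7>-2); eliminate day 1.
Column day 3 is strictly dominated by day 2 for the inspectee (2<7, -1<0); eliminate day 3.
Row day 3 is strictly dominated by row day 2 (2>-1); eliminate day 3.
Only (day 2, day 2) remains, with payoff 2.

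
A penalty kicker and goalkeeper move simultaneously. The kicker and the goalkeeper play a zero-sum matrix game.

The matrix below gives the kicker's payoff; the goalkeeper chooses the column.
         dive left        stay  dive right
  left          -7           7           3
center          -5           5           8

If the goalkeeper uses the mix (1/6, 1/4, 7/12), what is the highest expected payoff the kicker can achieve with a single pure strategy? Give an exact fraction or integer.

left: (-7)·(1/6) + (7)·(1/4) + (3)·(7/12) = 7/3.
center: (-5)·(1/6) + (5)·(1/4) + (8)·(7/12) = 61/12.
The best pure response is center with expected payoff 61/12.

61/12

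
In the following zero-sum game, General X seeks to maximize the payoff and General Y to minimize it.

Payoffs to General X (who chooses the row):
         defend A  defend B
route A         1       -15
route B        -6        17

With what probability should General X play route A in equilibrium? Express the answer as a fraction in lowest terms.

23/39

Row minima are -15 and -6, so General X's maximin is -6; column maxima are 1 and 17, so General Y's minimax is 1. These differ, so the equilibrium is in mixed strategies.
Let General X play route A with probability p. General Y is indifferent when p − 6(1−p) = −15p + 17(1−p), giving p = 23/39.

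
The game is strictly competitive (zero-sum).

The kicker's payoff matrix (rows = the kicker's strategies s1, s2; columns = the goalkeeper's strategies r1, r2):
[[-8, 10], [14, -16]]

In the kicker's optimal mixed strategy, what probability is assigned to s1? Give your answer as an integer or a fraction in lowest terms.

Row minima are -8 and -16, so the kicker's maximin is -8; column maxima are 14 and 10, so the goalkeeper's minimax is 10. These differ, so the equilibrium is in mixed strategies.
Let the kicker play s1 with probability p. The goalkeeper is indifferent when −8p + 14(1−p) = 10p − 16(1−p), giving p = 5/8.

5/8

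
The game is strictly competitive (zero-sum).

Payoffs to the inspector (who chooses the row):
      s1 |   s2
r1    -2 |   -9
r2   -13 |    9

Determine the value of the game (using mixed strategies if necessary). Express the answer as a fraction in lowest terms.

-135/29

Row minima are -9 and -13, so the inspector's maximin is -9; column maxima are -2 and 9, so the inspectee's minimax is -2. These differ, so the equilibrium is in mixed strategies.
Let the inspector play r1 with probability p. The inspectee is indifferent when −2p − 13(1−p) = −9p + 9(1−p), giving p = 22/29.
Let the inspectee play s1 with probability q. The inspector is indifferent when −2q − 9(1−q) = −13q + 9(1−q), giving q = 18/29.
The value is -2·(18/29) + (-9)·(11/29) = -135/29.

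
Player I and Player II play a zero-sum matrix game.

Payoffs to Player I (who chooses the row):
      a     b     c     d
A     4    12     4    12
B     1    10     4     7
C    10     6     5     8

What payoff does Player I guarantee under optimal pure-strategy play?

5

Row minima: 4, 1, 5 → Player I's maximin is 5.
Column maxima: 10, 12, 5, 12 → Player II's minimax is 5.
They coincide at (C, c), so the value is 5.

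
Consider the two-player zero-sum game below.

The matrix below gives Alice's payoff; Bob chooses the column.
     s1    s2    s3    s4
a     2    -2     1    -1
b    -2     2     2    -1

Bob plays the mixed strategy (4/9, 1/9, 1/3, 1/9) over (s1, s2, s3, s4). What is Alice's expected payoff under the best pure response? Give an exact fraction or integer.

8/9

a: (2)·(4/9) + (-2)·(1/9) + (1)·(1/3) + (-1)·(1/9) = 8/9.
b: (-2)·(4/9) + (2)·(1/9) + (2)·(1/3) + (-1)·(1/9) = -1/9.
The best pure response is a with expected payoff 8/9.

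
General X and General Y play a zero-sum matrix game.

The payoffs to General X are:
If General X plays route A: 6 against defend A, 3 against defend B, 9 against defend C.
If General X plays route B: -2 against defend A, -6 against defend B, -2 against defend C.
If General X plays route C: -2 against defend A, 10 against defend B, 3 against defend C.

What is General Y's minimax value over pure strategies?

The worst case (largest entry) in each column is defend A: 6, defend B: 10, defend C: 9.
The best (smallest) of these is 6.

6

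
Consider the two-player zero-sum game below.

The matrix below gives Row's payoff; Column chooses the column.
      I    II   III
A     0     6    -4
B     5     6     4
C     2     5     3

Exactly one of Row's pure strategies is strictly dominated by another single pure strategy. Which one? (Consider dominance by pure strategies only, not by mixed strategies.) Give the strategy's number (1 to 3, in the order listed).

3

Compare C with B: 5 > 2, 6 > 5, 4 > 3.
So B strictly dominates C for Row; C is strictly dominated.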